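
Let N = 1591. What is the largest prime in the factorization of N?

43

1591 = 37 · 43
43 is prime.
So 1591 = 37 · 43; the largest prime factor is 43.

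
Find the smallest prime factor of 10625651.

10625651 is odd.
Digit sum 26, not divisible by 3.
Ends in 1: not divisible by 5.
7: 10625651 = 7·1517950 + 1
11: 10625651 = 11·965968 + 3
13: 10625651 = 13·817357 + 10
17: 10625651 = 17·625038 + 5
19: 10625651 = 19·559244 + 15
23: 10625651 = 23·461984 + 19
29: 10625651 = 29·366401 + 22
31: 10625651 = 31·342762 + 29
37: 10625651 = 37·287179 + 28
41: 10625651 = 41·259162 + 9
43: 10625651 = 43·247108 + 7
47: 10625651 = 47·226077 + 32
53: 10625651 = 53·200483 + 52
59: 10625651 = 59·180095 + 46
61: 10625651 = 61·174191

61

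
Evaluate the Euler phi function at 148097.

Factor: 148097 = 23 · 47 · 137.
φ(148097) = (23−1) · (47−1) · (137−1) = 22 · 46 · 136 = 137632.

137632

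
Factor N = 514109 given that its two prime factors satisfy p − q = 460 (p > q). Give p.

Since p = q + 460, we have 514109 = q(q + 460), so q² + 460q − 514109 = 0.
Discriminant: 460² + 4·514109 = 211600 + 2056436 = 2268036; √2268036 = 1506.
q = (−460 + 1506)/2 = 523, and p = q + 460 = 983.
Check: 523 · 983 = 514109.

983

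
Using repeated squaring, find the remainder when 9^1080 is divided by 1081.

679

9^1 ≡ 9 (mod 1081)
9^2 ≡ 9^2 = 81 ≡ 81 (mod 1081)
9^4 ≡ 81^2 = 6561 ≡ 75 (mod 1081)
9^8 ≡ 75^2 = 5625 ≡ 220 (mod 1081)
9^16 ≡ 220^2 = 48400 ≡ 836 (mod 1081)
9^32 ≡ 836^2 = 698896 ≡ 570 (mod 1081)
9^64 ≡ 570^2 = 324900 ≡ 600 (mod 1081)
9^128 ≡ 600^2 = 360000 ≡ 27 (mod 1081)
9^256 ≡ 27^2 = 729 ≡ 729 (mod 1081)
9^512 ≡ 729^2 = 531441 ≡ 670 (mod 1081)
9^1024 ≡ 670^2 = 448900 ≡ 285 (mod 1081)
1080 = 1024 + 32 + 16 + 8 in binary powers of 2.
So 9^1080 ≡ 285 · 570 · 836 · 220 ≡ 679 (mod 1081).
Since 679 ≠ 1, base 9 is a Fermat witness: 1081 is composite.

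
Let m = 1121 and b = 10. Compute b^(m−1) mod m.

139

10^1 ≡ 10 (mod 1121)
10^2 ≡ 10^2 = 100 ≡ 100 (mod 1121)
10^4 ≡ 100^2 = 10000 ≡ 1032 (mod 1121)
10^8 ≡ 1032^2 = 1065024 ≡ 74 (mod 1121)
10^16 ≡ 74^2 = 5476 ≡ 992 (mod 1121)
10^32 ≡ 992^2 = 984064 ≡ 947 (mod 1121)
10^64 ≡ 947^2 = 896809 ≡ 9 (mod 1121)
10^128 ≡ 9^2 = 81 ≡ 81 (mod 1121)
10^256 ≡ 81^2 = 6561 ≡ 956 (mod 1121)
10^512 ≡ 956^2 = 913936 ≡ 321 (mod 1121)
10^1024 ≡ 321^2 = 103041 ≡ 1030 (mod 1121)
1120 = 1024 + 64 + 32 in binary powers of 2.
So 10^1120 ≡ 1030 · 9 · 947 ≡ 139 (mod 1121).
Since 139 ≠ 1, base 10 is a Fermat witness: 1121 is composite.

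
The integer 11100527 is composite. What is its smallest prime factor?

79

11100527 is odd.
Digit sum 17, not divisible by 3.
Ends in 7: not divisible by 5.
7: 11100527 = 7·1585789 + 4
11: 11100527 = 11·1009138 + 9
13: 11100527 = 13·853886 + 9
17: 11100527 = 17·652972 + 3
19: 11100527 = 19·584238 + 5
23: 11100527 = 23·482631 + 14
29: 11100527 = 29·382776 + 23
31: 11100527 = 31·358081 + 16
37: 11100527 = 37·300014 + 9
41: 11100527 = 41·270744 + 23
43: 11100527 = 43·258151 + 34
47: 11100527 = 47·236181 + 20
53: 11100527 = 53·209443 + 48
59: 11100527 = 59·188144 + 31
61: 11100527 = 61·181975 + 52
67: 11100527 = 67·165679 + 34
71: 11100527 = 71·156345 + 32
73: 11100527 = 73·152062 + 1
79: 11100527 = 79·140513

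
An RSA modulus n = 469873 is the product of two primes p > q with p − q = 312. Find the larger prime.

859

Since p = q + 312, we have 469873 = q(q + 312), so q² + 312q − 469873 = 0.
Discriminant: 312² + 4·469873 = 97344 + 1879492 = 1976836; √1976836 = 1406.
q = (−312 + 1406)/2 = 547, and p = q + 312 = 859.
Check: 547 · 859 = 469873.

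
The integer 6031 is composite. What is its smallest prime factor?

6031 is odd.
Digit sum 10, not divisible by 3.
Ends in 1: not divisible by 5.
7: 6031 = 7·861 + 4
11: 6031 = 11·548 + 3
13: 6031 = 13·463 + 12
17: 6031 = 17·354 + 13
19: 6031 = 19·317 + 8
23: 6031 = 23·262 + 5
29: 6031 = 29·207 + 28
31: 6031 = 31·194 + 17
37: 6031 = 37·163

37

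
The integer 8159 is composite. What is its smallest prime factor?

41

8159 is odd.
Digit sum 23, not divisible by 3.
Ends in 9: not divisible by 5.
7: 8159 = 7·1165 + 4
11: 8159 = 11·741 + 8
13: 8159 = 13·627 + 8
17: 8159 = 17·479 + 16
19: 8159 = 19·429 + 8
23: 8159 = 23·354 + 17
29: 8159 = 29·281 + 10
31: 8159 = 31·263 + 6
37: 8159 = 37·220 + 19
41: 8159 = 41·199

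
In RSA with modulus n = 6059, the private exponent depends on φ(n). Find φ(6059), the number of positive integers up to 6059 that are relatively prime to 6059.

Factor: 6059 = 73 · 83.
φ(6059) = (73−1) · (83−1) = 72 · 82 = 5904.

5904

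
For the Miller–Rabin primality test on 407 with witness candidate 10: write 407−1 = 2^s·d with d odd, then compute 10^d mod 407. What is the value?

285

407 − 1 = 406 = 2^1 · 203, so d = 203.
10^1 ≡ 10 (mod 407)
10^2 ≡ 10^2 = 100 ≡ 100 (mod 407)
10^4 ≡ 100^2 = 10000 ≡ 232 (mod 407)
10^8 ≡ 232^2 = 53824 ≡ 100 (mod 407)
10^16 ≡ 100^2 = 10000 ≡ 232 (mod 407)
10^32 ≡ 232^2 = 53824 ≡ 100 (mod 407)
10^64 ≡ 100^2 = 10000 ≡ 232 (mod 407)
10^128 ≡ 232^2 = 53824 ≡ 100 (mod 407)
203 = 128 + 64 + 8 + 2 + 1 in binary powers of 2.
So 10^203 ≡ 100 · 232 · 100 · 100 · 10 ≡ 285 (mod 407).
Squaring chain: 285; never reaches −1, so base 10 is a Miller–Rabin witness that 407 is composite.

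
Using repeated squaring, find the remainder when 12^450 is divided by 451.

12^1 ≡ 12 (mod 451)
12^2 ≡ 12^2 = 144 ≡ 144 (mod 451)
12^4 ≡ 144^2 = 20736 ≡ 441 (mod 451)
12^8 ≡ 441^2 = 194481 ≡ 100 (mod 451)
12^16 ≡ 100^2 = 10000 ≡ 78 (mod 451)
12^32 ≡ 78^2 = 6084 ≡ 221 (mod 451)
12^64 ≡ 221^2 = 48841 ≡ 133 (mod 451)
12^128 ≡ 133^2 = 17689 ≡ 100 (mod 451)
12^256 ≡ 100^2 = 10000 ≡ 78 (mod 451)
450 = 256 + 128 + 64 + 2 in binary powers of 2.
So 12^450 ≡ 78 · 100 · 133 · 144 ≡ 419 (mod 451).
Since 419 ≠ 1, base 12 is a Fermat witness: 451 is composite.

419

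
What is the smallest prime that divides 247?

13

247 is odd.
Digit sum 13, not divisible by 3.
Ends in 7: not divisible by 5.
7: 247 = 7·35 + 2
11: 247 = 11·22 + 5
13: 247 = 13·19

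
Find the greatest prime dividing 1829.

1829 = 31 · 59
59 is prime.
So 1829 = 31 · 59; the largest prime factor is 59.

59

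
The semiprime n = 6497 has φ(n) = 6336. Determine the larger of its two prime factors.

φ(n) = (p−1)(q−1) = n − (p+q) + 1, so p + q = 6497 − 6336 + 1 = 162.
p and q are the roots of t² − 162t + 6497 = 0.
Discriminant: 162² − 4·6497 = 26244 − 25988 = 256; √256 = 16.
q = (162 − 16)/2 = 73, p = (162 + 16)/2 = 89.
Check: 73 · 89 = 6497.

89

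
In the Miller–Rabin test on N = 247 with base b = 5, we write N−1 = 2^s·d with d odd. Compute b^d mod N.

216

247 − 1 = 246 = 2^1 · 123, so d = 123.
5^1 ≡ 5 (mod 247)
5^2 ≡ 5^2 = 25 ≡ 25 (mod 247)
5^4 ≡ 25^2 = 625 ≡ 131 (mod 247)
5^8 ≡ 131^2 = 17161 ≡ 118 (mod 247)
5^16 ≡ 118^2 = 13924 ≡ 92 (mod 247)
5^32 ≡ 92^2 = 8464 ≡ 66 (mod 247)
5^64 ≡ 66^2 = 4356 ≡ 157 (mod 247)
123 = 64 + 32 + 16 + 8 + 2 + 1 in binary powers of 2.
So 5^123 ≡ 157 · 66 · 92 · 118 · 25 · 5 ≡ 216 (mod 247).
Squaring chain: 216; never reaches −1, so base 5 is a Miller–Rabin witness that 247 is composite.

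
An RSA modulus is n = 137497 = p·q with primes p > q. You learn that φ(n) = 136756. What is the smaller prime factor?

359

φ(n) = (p−1)(q−1) = n − (p+q) + 1, so p + q = 137497 − 136756 + 1 = 742.
p and q are the roots of t² − 742t + 137497 = 0.
Discriminant: 742² − 4·137497 = 550564 − 549988 = 576; √576 = 24.
q = (742 − 24)/2 = 359, p = (742 + 24)/2 = 383.
Check: 359 · 383 = 137497.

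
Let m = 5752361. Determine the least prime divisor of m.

5752361 is odd.
Digit sum 29, not divisible by 3.
Ends in 1: not divisible by 5.
7: 5752361 = 7·821765 + 6
11: 5752361 = 11·522941 + 10
13: 5752361 = 13·442489 + 4
17: 5752361 = 17·338374 + 3
19: 5752361 = 19·302755 + 16
23: 5752361 = 23·250102 + 15
29: 5752361 = 29·198357 + 8
31: 5752361 = 31·185560 + 1
37: 5752361 = 37·155469 + 8
41: 5752361 = 41·140301 + 20
43: 5752361 = 43·133775 + 36
47: 5752361 = 47·122390 + 31
53: 5752361 = 53·108535 + 6
59: 5752361 = 59·97497 + 38
61: 5752361 = 61·94301

61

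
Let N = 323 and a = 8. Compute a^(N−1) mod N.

8^1 ≡ 8 (mod 323)
8^2 ≡ 8^2 = 64 ≡ 64 (mod 323)
8^4 ≡ 64^2 = 4096 ≡ 220 (mod 323)
8^8 ≡ 220^2 = 48400 ≡ 273 (mod 323)
8^16 ≡ 273^2 = 74529 ≡ 239 (mod 323)
8^32 ≡ 239^2 = 57121 ≡ 273 (mod 323)
8^64 ≡ 273^2 = 74529 ≡ 239 (mod 323)
8^128 ≡ 239^2 = 57121 ≡ 273 (mod 323)
8^256 ≡ 273^2 = 74529 ≡ 239 (mod 323)
322 = 256 + 64 + 2 in binary powers of 2.
So 8^322 ≡ 239 · 239 · 64 ≡ 30 (mod 323).
Since 30 ≠ 1, base 8 is a Fermat witness: 323 is composite.

30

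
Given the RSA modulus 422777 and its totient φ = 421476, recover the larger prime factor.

683

φ(n) = (p−1)(q−1) = n − (p+q) + 1, so p + q = 422777 − 421476 + 1 = 1302.
p and q are the roots of t² − 1302t + 422777 = 0.
Discriminant: 1302² − 4·422777 = 1695204 − 1691108 = 4096; √4096 = 64.
q = (1302 − 64)/2 = 619, p = (1302 + 64)/2 = 683.
Check: 619 · 683 = 422777.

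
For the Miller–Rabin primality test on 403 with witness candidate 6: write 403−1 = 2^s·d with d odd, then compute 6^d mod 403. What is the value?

278

403 − 1 = 402 = 2^1 · 201, so d = 201.
6^1 ≡ 6 (mod 403)
6^2 ≡ 6^2 = 36 ≡ 36 (mod 403)
6^4 ≡ 36^2 = 1296 ≡ 87 (mod 403)
6^8 ≡ 87^2 = 7569 ≡ 315 (mod 403)
6^16 ≡ 315^2 = 99225 ≡ 87 (mod 403)
6^32 ≡ 87^2 = 7569 ≡ 315 (mod 403)
6^64 ≡ 315^2 = 99225 ≡ 87 (mod 403)
6^128 ≡ 87^2 = 7569 ≡ 315 (mod 403)
201 = 128 + 64 + 8 + 1 in binary powers of 2.
So 6^201 ≡ 315 · 87 · 315 · 6 ≡ 278 (mod 403).
Squaring chain: 278; never reaches −1, so base 6 is a Miller–Rabin witness that 403 is composite.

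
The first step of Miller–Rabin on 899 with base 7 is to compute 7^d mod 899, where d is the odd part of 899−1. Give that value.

877

899 − 1 = 898 = 2^1 · 449, so d = 449.
7^1 ≡ 7 (mod 899)
7^2 ≡ 7^2 = 49 ≡ 49 (mod 899)
7^4 ≡ 49^2 = 2401 ≡ 603 (mod 899)
7^8 ≡ 603^2 = 363609 ≡ 413 (mod 899)
7^16 ≡ 413^2 = 170569 ≡ 658 (mod 899)
7^32 ≡ 658^2 = 432964 ≡ 545 (mod 899)
7^64 ≡ 545^2 = 297025 ≡ 355 (mod 899)
7^128 ≡ 355^2 = 126025 ≡ 165 (mod 899)
7^256 ≡ 165^2 = 27225 ≡ 255 (mod 899)
449 = 256 + 128 + 64 + 1 in binary powers of 2.
So 7^449 ≡ 255 · 165 · 355 · 7 ≡ 877 (mod 899).
Squaring chain: 877; never reaches −1, so base 7 is a Miller–Rabin witness that 899 is composite.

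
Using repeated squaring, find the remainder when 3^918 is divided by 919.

3^1 ≡ 3 (mod 919)
3^2 ≡ 3^2 = 9 ≡ 9 (mod 919)
3^4 ≡ 9^2 = 81 ≡ 81 (mod 919)
3^8 ≡ 81^2 = 6561 ≡ 128 (mod 919)
3^16 ≡ 128^2 = 16384 ≡ 761 (mod 919)
3^32 ≡ 761^2 = 579121 ≡ 151 (mod 919)
3^64 ≡ 151^2 = 22801 ≡ 745 (mod 919)
3^128 ≡ 745^2 = 555025 ≡ 868 (mod 919)
3^256 ≡ 868^2 = 753424 ≡ 763 (mod 919)
3^512 ≡ 763^2 = 582169 ≡ 442 (mod 919)
918 = 512 + 256 + 128 + 16 + 4 + 2 in binary powers of 2.
So 3^918 ≡ 442 · 763 · 868 · 761 · 81 · 9 ≡ 1 (mod 919).
Since the result is 1, base 3 gives no evidence that 919 is composite.

1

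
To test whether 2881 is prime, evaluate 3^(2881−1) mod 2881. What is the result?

3^1 ≡ 3 (mod 2881)
3^2 ≡ 3^2 = 9 ≡ 9 (mod 2881)
3^4 ≡ 9^2 = 81 ≡ 81 (mod 2881)
3^8 ≡ 81^2 = 6561 ≡ 799 (mod 2881)
3^16 ≡ 799^2 = 638401 ≡ 1700 (mod 2881)
3^32 ≡ 1700^2 = 2890000 ≡ 357 (mod 2881)
3^64 ≡ 357^2 = 127449 ≡ 685 (mod 2881)
3^128 ≡ 685^2 = 469225 ≡ 2503 (mod 2881)
3^256 ≡ 2503^2 = 6265009 ≡ 1715 (mod 2881)
3^512 ≡ 1715^2 = 2941225 ≡ 2605 (mod 2881)
3^1024 ≡ 2605^2 = 6786025 ≡ 1270 (mod 2881)
3^2048 ≡ 1270^2 = 1612900 ≡ 2421 (mod 2881)
2880 = 2048 + 512 + 256 + 64 in binary powers of 2.
So 3^2880 ≡ 2421 · 2605 · 1715 · 685 ≡ 618 (mod 2881).
Since 618 ≠ 1, base 3 is a Fermat witness: 2881 is composite.

618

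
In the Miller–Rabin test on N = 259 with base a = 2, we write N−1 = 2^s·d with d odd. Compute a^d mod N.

29

259 − 1 = 258 = 2^1 · 129, so d = 129.
2^1 ≡ 2 (mod 259)
2^2 ≡ 2^2 = 4 ≡ 4 (mod 259)
2^4 ≡ 4^2 = 16 ≡ 16 (mod 259)
2^8 ≡ 16^2 = 256 ≡ 256 (mod 259)
2^16 ≡ 256^2 = 65536 ≡ 9 (mod 259)
2^32 ≡ 9^2 = 81 ≡ 81 (mod 259)
2^64 ≡ 81^2 = 6561 ≡ 86 (mod 259)
2^128 ≡ 86^2 = 7396 ≡ 144 (mod 259)
129 = 128 + 1 in binary powers of 2.
So 2^129 ≡ 144 · 2 ≡ 29 (mod 259).
Squaring chain: 29; never reaches −1, so base 2 is a Miller–Rabin witness that 259 is composite.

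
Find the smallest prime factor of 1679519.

89

1679519 is odd.
Digit sum 38, not divisible by 3.
Ends in 9: not divisible by 5.
7: 1679519 = 7·239931 + 2
11: 1679519 = 11·152683 + 6
13: 1679519 = 13·129193 + 10
17: 1679519 = 17·98795 + 4
19: 1679519 = 19·88395 + 14
23: 1679519 = 23·73022 + 13
29: 1679519 = 29·57914 + 13
31: 1679519 = 31·54178 + 1
37: 1679519 = 37·45392 + 15
41: 1679519 = 41·40963 + 36
43: 1679519 = 43·39058 + 25
47: 1679519 = 47·35734 + 21
53: 1679519 = 53·31689 + 2
59: 1679519 = 59·28466 + 25
61: 1679519 = 61·27533 + 6
67: 1679519 = 67·25067 + 30
71: 1679519 = 71·23655 + 14
73: 1679519 = 73·23007 + 8
79: 1679519 = 79·21259 + 58
83: 1679519 = 83·20235 + 14
89: 1679519 = 89·18871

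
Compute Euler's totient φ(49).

Factor: 49 = 7^2.
φ(49) = 7^1·(7−1) = 42.

42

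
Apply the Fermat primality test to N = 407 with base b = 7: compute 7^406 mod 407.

81

7^1 ≡ 7 (mod 407)
7^2 ≡ 7^2 = 49 ≡ 49 (mod 407)
7^4 ≡ 49^2 = 2401 ≡ 366 (mod 407)
7^8 ≡ 366^2 = 133956 ≡ 53 (mod 407)
7^16 ≡ 53^2 = 2809 ≡ 367 (mod 407)
7^32 ≡ 367^2 = 134689 ≡ 379 (mod 407)
7^64 ≡ 379^2 = 143641 ≡ 377 (mod 407)
7^128 ≡ 377^2 = 142129 ≡ 86 (mod 407)
7^256 ≡ 86^2 = 7396 ≡ 70 (mod 407)
406 = 256 + 128 + 16 + 4 + 2 in binary powers of 2.
So 7^406 ≡ 70 · 86 · 367 · 366 · 49 ≡ 81 (mod 407).
Since 81 ≠ 1, base 7 is a Fermat witness: 407 is composite.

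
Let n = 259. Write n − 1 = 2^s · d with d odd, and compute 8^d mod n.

259 − 1 = 258 = 2^1 · 129, so d = 129.
8^1 ≡ 8 (mod 259)
8^2 ≡ 8^2 = 64 ≡ 64 (mod 259)
8^4 ≡ 64^2 = 4096 ≡ 211 (mod 259)
8^8 ≡ 211^2 = 44521 ≡ 232 (mod 259)
8^16 ≡ 232^2 = 53824 ≡ 211 (mod 259)
8^32 ≡ 211^2 = 44521 ≡ 232 (mod 259)
8^64 ≡ 232^2 = 53824 ≡ 211 (mod 259)
8^128 ≡ 211^2 = 44521 ≡ 232 (mod 259)
129 = 128 + 1 in binary powers of 2.
So 8^129 ≡ 232 · 8 ≡ 43 (mod 259).
Squaring chain: 43; never reaches −1, so base 8 is a Miller–Rabin witness that 259 is composite.

43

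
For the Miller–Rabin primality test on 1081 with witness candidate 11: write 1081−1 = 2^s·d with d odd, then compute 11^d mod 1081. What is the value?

1009

1081 − 1 = 1080 = 2^3 · 135, so d = 135.
11^1 ≡ 11 (mod 1081)
11^2 ≡ 11^2 = 121 ≡ 121 (mod 1081)
11^4 ≡ 121^2 = 14641 ≡ 588 (mod 1081)
11^8 ≡ 588^2 = 345744 ≡ 905 (mod 1081)
11^16 ≡ 905^2 = 819025 ≡ 708 (mod 1081)
11^32 ≡ 708^2 = 501264 ≡ 761 (mod 1081)
11^64 ≡ 761^2 = 579121 ≡ 786 (mod 1081)
11^128 ≡ 786^2 = 617796 ≡ 545 (mod 1081)
135 = 128 + 4 + 2 + 1 in binary powers of 2.
So 11^135 ≡ 545 · 588 · 121 · 11 ≡ 1009 (mod 1081).
Squaring chain: 1009 → 860 → 196; never reaches −1, so base 11 is a Miller–Rabin witness that 1081 is composite.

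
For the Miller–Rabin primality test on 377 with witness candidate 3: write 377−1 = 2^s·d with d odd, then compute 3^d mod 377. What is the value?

377 − 1 = 376 = 2^3 · 47, so d = 47.
3^1 ≡ 3 (mod 377)
3^2 ≡ 3^2 = 9 ≡ 9 (mod 377)
3^4 ≡ 9^2 = 81 ≡ 81 (mod 377)
3^8 ≡ 81^2 = 6561 ≡ 152 (mod 377)
3^16 ≡ 152^2 = 23104 ≡ 107 (mod 377)
3^32 ≡ 107^2 = 11449 ≡ 139 (mod 377)
47 = 32 + 8 + 4 + 2 + 1 in binary powers of 2.
So 3^47 ≡ 139 · 152 · 81 · 9 · 3 ≡ 308 (mod 377).
Squaring chain: 308 → 237 → 373; never reaches −1, so base 3 is a Miller–Rabin witness that 377 is composite.

308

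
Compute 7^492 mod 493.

455

7^1 ≡ 7 (mod 493)
7^2 ≡ 7^2 = 49 ≡ 49 (mod 493)
7^4 ≡ 49^2 = 2401 ≡ 429 (mod 493)
7^8 ≡ 429^2 = 184041 ≡ 152 (mod 493)
7^16 ≡ 152^2 = 23104 ≡ 426 (mod 493)
7^32 ≡ 426^2 = 181476 ≡ 52 (mod 493)
7^64 ≡ 52^2 = 2704 ≡ 239 (mod 493)
7^128 ≡ 239^2 = 57121 ≡ 426 (mod 493)
7^256 ≡ 426^2 = 181476 ≡ 52 (mod 493)
492 = 256 + 128 + 64 + 32 + 8 + 4 in binary powers of 2.
So 7^492 ≡ 52 · 426 · 239 · 52 · 152 · 429 ≡ 455 (mod 493).
Since 455 ≠ 1, base 7 is a Fermat witness: 493 is composite.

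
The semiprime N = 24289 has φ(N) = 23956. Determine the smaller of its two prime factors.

107

φ(n) = (p−1)(q−1) = n − (p+q) + 1, so p + q = 24289 − 23956 + 1 = 334.
p and q are the roots of t² − 334t + 24289 = 0.
Discriminant: 334² − 4·24289 = 111556 − 97156 = 14400; √14400 = 120.
q = (334 − 120)/2 = 107, p = (334 + 120)/2 = 227.
Check: 107 · 227 = 24289.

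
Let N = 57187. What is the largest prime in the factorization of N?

83

57187 = 13 · 4399
4399 = 53 · 83
83 is prime.
So 57187 = 13 · 53 · 83; the largest prime factor is 83.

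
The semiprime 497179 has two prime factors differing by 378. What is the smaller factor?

541

Since p = q + 378, we have 497179 = q(q + 378), so q² + 378q − 497179 = 0.
Discriminant: 378² + 4·497179 = 142884 + 1988716 = 2131600; √2131600 = 1460.
q = (−378 + 1460)/2 = 541, and p = q + 378 = 919.
Check: 541 · 919 = 497179.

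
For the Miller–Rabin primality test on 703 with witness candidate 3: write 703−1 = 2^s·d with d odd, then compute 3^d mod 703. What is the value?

702

703 − 1 = 702 = 2^1 · 351, so d = 351.
3^1 ≡ 3 (mod 703)
3^2 ≡ 3^2 = 9 ≡ 9 (mod 703)
3^4 ≡ 9^2 = 81 ≡ 81 (mod 703)
3^8 ≡ 81^2 = 6561 ≡ 234 (mod 703)
3^16 ≡ 234^2 = 54756 ≡ 625 (mod 703)
3^32 ≡ 625^2 = 390625 ≡ 460 (mod 703)
3^64 ≡ 460^2 = 211600 ≡ 700 (mod 703)
3^128 ≡ 700^2 = 490000 ≡ 9 (mod 703)
3^256 ≡ 9^2 = 81 ≡ 81 (mod 703)
351 = 256 + 64 + 16 + 8 + 4 + 2 + 1 in binary powers of 2.
So 3^351 ≡ 81 · 700 · 625 · 234 · 81 · 9 · 3 ≡ 702 (mod 703).
Since 3^d ≡ 702 (mod 703), base 3 does not prove 703 composite.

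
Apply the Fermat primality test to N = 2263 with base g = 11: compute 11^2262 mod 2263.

2093

11^1 ≡ 11 (mod 2263)
11^2 ≡ 11^2 = 121 ≡ 121 (mod 2263)
11^4 ≡ 121^2 = 14641 ≡ 1063 (mod 2263)
11^8 ≡ 1063^2 = 1129969 ≡ 732 (mod 2263)
11^16 ≡ 732^2 = 535824 ≡ 1756 (mod 2263)
11^32 ≡ 1756^2 = 3083536 ≡ 1330 (mod 2263)
11^64 ≡ 1330^2 = 1768900 ≡ 1497 (mod 2263)
11^128 ≡ 1497^2 = 2241009 ≡ 639 (mod 2263)
11^256 ≡ 639^2 = 408321 ≡ 981 (mod 2263)
11^512 ≡ 981^2 = 962361 ≡ 586 (mod 2263)
11^1024 ≡ 586^2 = 343396 ≡ 1683 (mod 2263)
11^2048 ≡ 1683^2 = 2832489 ≡ 1476 (mod 2263)
2262 = 2048 + 128 + 64 + 16 + 4 + 2 in binary powers of 2.
So 11^2262 ≡ 1476 · 639 · 1497 · 1756 · 1063 · 121 ≡ 2093 (mod 2263).
Since 2093 ≠ 1, base 11 is a Fermat witness: 2263 is composite.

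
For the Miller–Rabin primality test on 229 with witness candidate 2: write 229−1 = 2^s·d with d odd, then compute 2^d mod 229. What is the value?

229 − 1 = 228 = 2^2 · 57, so d = 57.
2^1 ≡ 2 (mod 229)
2^2 ≡ 2^2 = 4 ≡ 4 (mod 229)
2^4 ≡ 4^2 = 16 ≡ 16 (mod 229)
2^8 ≡ 16^2 = 256 ≡ 27 (mod 229)
2^16 ≡ 27^2 = 729 ≡ 42 (mod 229)
2^32 ≡ 42^2 = 1764 ≡ 161 (mod 229)
57 = 32 + 16 + 8 + 1 in binary powers of 2.
So 2^57 ≡ 161 · 42 · 27 · 2 ≡ 122 (mod 229).
Squaring chain: 122 → 228; reaches −1, so base 2 does not prove 229 composite.

122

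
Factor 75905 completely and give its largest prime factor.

47

75905 = 5 · 15181
15181 = 17 · 893
893 = 19 · 47
47 is prime.
So 75905 = 5 · 17 · 19 · 47; the largest prime factor is 47.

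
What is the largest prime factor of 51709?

51709 = 7 · 7387
7387 = 83 · 89
89 is prime.
So 51709 = 7 · 83 · 89; the largest prime factor is 89.

89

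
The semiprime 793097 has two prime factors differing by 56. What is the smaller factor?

Since p = q + 56, we have 793097 = q(q + 56), so q² + 56q − 793097 = 0.
Discriminant: 56² + 4·793097 = 3136 + 3172388 = 3175524; √3175524 = 1782.
q = (−56 + 1782)/2 = 863, and p = q + 56 = 919.
Check: 863 · 919 = 793097.

863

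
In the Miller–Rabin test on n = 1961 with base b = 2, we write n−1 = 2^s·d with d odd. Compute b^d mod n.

1874

1961 − 1 = 1960 = 2^3 · 245, so d = 245.
2^1 ≡ 2 (mod 1961)
2^2 ≡ 2^2 = 4 ≡ 4 (mod 1961)
2^4 ≡ 4^2 = 16 ≡ 16 (mod 1961)
2^8 ≡ 16^2 = 256 ≡ 256 (mod 1961)
2^16 ≡ 256^2 = 65536 ≡ 823 (mod 1961)
2^32 ≡ 823^2 = 677329 ≡ 784 (mod 1961)
2^64 ≡ 784^2 = 614656 ≡ 863 (mod 1961)
2^128 ≡ 863^2 = 744769 ≡ 1550 (mod 1961)
245 = 128 + 64 + 32 + 16 + 4 + 1 in binary powers of 2.
So 2^245 ≡ 1550 · 863 · 784 · 823 · 16 · 2 ≡ 1874 (mod 1961).
Squaring chain: 1874 → 1686 → 1107; never reaches −1, so base 2 is a Miller–Rabin witness that 1961 is composite.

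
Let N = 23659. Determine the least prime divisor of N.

59

23659 is odd.
Digit sum 25, not divisible by 3.
Ends in 9: not divisible by 5.
7: 23659 = 7·3379 + 6
11: 23659 = 11·2150 + 9
13: 23659 = 13·1819 + 12
17: 23659 = 17·1391 + 12
19: 23659 = 19·1245 + 4
23: 23659 = 23·1028 + 15
29: 23659 = 29·815 + 24
31: 23659 = 31·763 + 6
37: 23659 = 37·639 + 16
41: 23659 = 41·577 + 2
43: 23659 = 43·550 + 9
47: 23659 = 47·503 + 18
53: 23659 = 53·446 + 21
59: 23659 = 59·401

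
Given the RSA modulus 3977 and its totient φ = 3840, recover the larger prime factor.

97

φ(n) = (p−1)(q−1) = n − (p+q) + 1, so p + q = 3977 − 3840 + 1 = 138.
p and q are the roots of t² − 138t + 3977 = 0.
Discriminant: 138² − 4·3977 = 19044 − 15908 = 3136; √3136 = 56.
q = (138 − 56)/2 = 41, p = (138 + 56)/2 = 97.
Check: 41 · 97 = 3977.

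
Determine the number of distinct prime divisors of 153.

153 = 3^2 · 17
153 = 3^2 · 17, which has 2 distinct prime factors.

2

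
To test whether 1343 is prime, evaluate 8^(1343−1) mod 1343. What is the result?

38

8^1 ≡ 8 (mod 1343)
8^2 ≡ 8^2 = 64 ≡ 64 (mod 1343)
8^4 ≡ 64^2 = 4096 ≡ 67 (mod 1343)
8^8 ≡ 67^2 = 4489 ≡ 460 (mod 1343)
8^16 ≡ 460^2 = 211600 ≡ 749 (mod 1343)
8^32 ≡ 749^2 = 561001 ≡ 970 (mod 1343)
8^64 ≡ 970^2 = 940900 ≡ 800 (mod 1343)
8^128 ≡ 800^2 = 640000 ≡ 732 (mod 1343)
8^256 ≡ 732^2 = 535824 ≡ 1310 (mod 1343)
8^512 ≡ 1310^2 = 1716100 ≡ 1089 (mod 1343)
8^1024 ≡ 1089^2 = 1185921 ≡ 52 (mod 1343)
1342 = 1024 + 256 + 32 + 16 + 8 + 4 + 2 in binary powers of 2.
So 8^1342 ≡ 52 · 1310 · 970 · 749 · 460 · 67 · 64 ≡ 38 (mod 1343).
Since 38 ≠ 1, base 8 is a Fermat witness: 1343 is composite.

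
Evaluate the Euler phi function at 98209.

Factor: 98209 = 17 · 53 · 109.
φ(98209) = (17−1) · (53−1) · (109−1) = 16 · 52 · 108 = 89856.

89856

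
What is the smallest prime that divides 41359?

41359 is odd.
Digit sum 22, not divisible by 3.
Ends in 9: not divisible by 5.
7: 41359 = 7·5908 + 3
11: 41359 = 11·3759 + 10
13: 41359 = 13·3181 + 6
17: 41359 = 17·2432 + 15
19: 41359 = 19·2176 + 15
23: 41359 = 23·1798 + 5
29: 41359 = 29·1426 + 5
31: 41359 = 31·1334 + 5
37: 41359 = 37·1117 + 30
41: 41359 = 41·1008 + 31
43: 41359 = 43·961 + 36
47: 41359 = 47·879 + 46
53: 41359 = 53·780 + 19
59: 41359 = 59·701

59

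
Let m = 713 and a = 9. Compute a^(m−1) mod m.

289

9^1 ≡ 9 (mod 713)
9^2 ≡ 9^2 = 81 ≡ 81 (mod 713)
9^4 ≡ 81^2 = 6561 ≡ 144 (mod 713)
9^8 ≡ 144^2 = 20736 ≡ 59 (mod 713)
9^16 ≡ 59^2 = 3481 ≡ 629 (mod 713)
9^32 ≡ 629^2 = 395641 ≡ 639 (mod 713)
9^64 ≡ 639^2 = 408321 ≡ 485 (mod 713)
9^128 ≡ 485^2 = 235225 ≡ 648 (mod 713)
9^256 ≡ 648^2 = 419904 ≡ 660 (mod 713)
9^512 ≡ 660^2 = 435600 ≡ 670 (mod 713)
712 = 512 + 128 + 64 + 8 in binary powers of 2.
So 9^712 ≡ 670 · 648 · 485 · 59 ≡ 289 (mod 713).
Since 289 ≠ 1, base 9 is a Fermat witness: 713 is composite.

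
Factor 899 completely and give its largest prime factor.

899 = 29 · 31
31 is prime.
So 899 = 29 · 31; the largest prime factor is 31.

31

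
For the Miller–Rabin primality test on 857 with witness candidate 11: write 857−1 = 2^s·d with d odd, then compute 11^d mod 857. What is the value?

351

857 − 1 = 856 = 2^3 · 107, so d = 107.
11^1 ≡ 11 (mod 857)
11^2 ≡ 11^2 = 121 ≡ 121 (mod 857)
11^4 ≡ 121^2 = 14641 ≡ 72 (mod 857)
11^8 ≡ 72^2 = 5184 ≡ 42 (mod 857)
11^16 ≡ 42^2 = 1764 ≡ 50 (mod 857)
11^32 ≡ 50^2 = 2500 ≡ 786 (mod 857)
11^64 ≡ 786^2 = 617796 ≡ 756 (mod 857)
107 = 64 + 32 + 8 + 2 + 1 in binary powers of 2.
So 11^107 ≡ 756 · 786 · 42 · 121 · 11 ≡ 351 (mod 857).
Squaring chain: 351 → 650 → 856; reaches −1, so base 11 does not prove 857 composite.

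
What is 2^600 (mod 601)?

1

2^1 ≡ 2 (mod 601)
2^2 ≡ 2^2 = 4 ≡ 4 (mod 601)
2^4 ≡ 4^2 = 16 ≡ 16 (mod 601)
2^8 ≡ 16^2 = 256 ≡ 256 (mod 601)
2^16 ≡ 256^2 = 65536 ≡ 27 (mod 601)
2^32 ≡ 27^2 = 729 ≡ 128 (mod 601)
2^64 ≡ 128^2 = 16384 ≡ 157 (mod 601)
2^128 ≡ 157^2 = 24649 ≡ 8 (mod 601)
2^256 ≡ 8^2 = 64 ≡ 64 (mod 601)
2^512 ≡ 64^2 = 4096 ≡ 490 (mod 601)
600 = 512 + 64 + 16 + 8 in binary powers of 2.
So 2^600 ≡ 490 · 157 · 27 · 256 ≡ 1 (mod 601).
Since the result is 1, base 2 gives no evidence that 601 is composite.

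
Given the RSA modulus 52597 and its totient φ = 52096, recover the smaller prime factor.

149

φ(n) = (p−1)(q−1) = n − (p+q) + 1, so p + q = 52597 − 52096 + 1 = 502.
p and q are the roots of t² − 502t + 52597 = 0.
Discriminant: 502² − 4·52597 = 252004 − 210388 = 41616; √41616 = 204.
q = (502 − 204)/2 = 149, p = (502 + 204)/2 = 353.
Check: 149 · 353 = 52597.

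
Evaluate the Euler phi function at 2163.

1224

Factor: 2163 = 3 · 7 · 103.
φ(2163) = (3−1) · (7−1) · (103−1) = 2 · 6 · 102 = 1224.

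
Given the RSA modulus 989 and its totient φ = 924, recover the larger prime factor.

φ(n) = (p−1)(q−1) = n − (p+q) + 1, so p + q = 989 − 924 + 1 = 66.
p and q are the roots of t² − 66t + 989 = 0.
Discriminant: 66² − 4·989 = 4356 − 3956 = 400; √400 = 20.
q = (66 − 20)/2 = 23, p = (66 + 20)/2 = 43.
Check: 23 · 43 = 989.

43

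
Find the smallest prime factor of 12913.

37

12913 is odd.
Digit sum 16, not divisible by 3.
Ends in 3: not divisible by 5.
7: 12913 = 7·1844 + 5
11: 12913 = 11·1173 + 10
13: 12913 = 13·993 + 4
17: 12913 = 17·759 + 10
19: 12913 = 19·679 + 12
23: 12913 = 23·561 + 10
29: 12913 = 29·445 + 8
31: 12913 = 31·416 + 17
37: 12913 = 37·349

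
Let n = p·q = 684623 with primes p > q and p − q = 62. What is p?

Since p = q + 62, we have 684623 = q(q + 62), so q² + 62q − 684623 = 0.
Discriminant: 62² + 4·684623 = 3844 + 2738492 = 2742336; √2742336 = 1656.
q = (−62 + 1656)/2 = 797, and p = q + 62 = 859.
Check: 797 · 859 = 684623.

859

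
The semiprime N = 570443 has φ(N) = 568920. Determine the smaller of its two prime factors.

661

φ(n) = (p−1)(q−1) = n − (p+q) + 1, so p + q = 570443 − 568920 + 1 = 1524.
p and q are the roots of t² − 1524t + 570443 = 0.
Discriminant: 1524² − 4·570443 = 2322576 − 2281772 = 40804; √40804 = 202.
q = (1524 − 202)/2 = 661, p = (1524 + 202)/2 = 863.
Check: 661 · 863 = 570443.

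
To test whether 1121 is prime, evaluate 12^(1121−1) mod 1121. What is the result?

12^1 ≡ 12 (mod 1121)
12^2 ≡ 12^2 = 144 ≡ 144 (mod 1121)
12^4 ≡ 144^2 = 20736 ≡ 558 (mod 1121)
12^8 ≡ 558^2 = 311364 ≡ 847 (mod 1121)
12^16 ≡ 847^2 = 717409 ≡ 1090 (mod 1121)
12^32 ≡ 1090^2 = 1188100 ≡ 961 (mod 1121)
12^64 ≡ 961^2 = 923521 ≡ 938 (mod 1121)
12^128 ≡ 938^2 = 879844 ≡ 980 (mod 1121)
12^256 ≡ 980^2 = 960400 ≡ 824 (mod 1121)
12^512 ≡ 824^2 = 678976 ≡ 771 (mod 1121)
12^1024 ≡ 771^2 = 594441 ≡ 311 (mod 1121)
1120 = 1024 + 64 + 32 in binary powers of 2.
So 12^1120 ≡ 311 · 938 · 961 ≡ 197 (mod 1121).
Since 197 ≠ 1, base 12 is a Fermat witness: 1121 is composite.

197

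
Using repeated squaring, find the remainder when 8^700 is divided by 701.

8^1 ≡ 8 (mod 701)
8^2 ≡ 8^2 = 64 ≡ 64 (mod 701)
8^4 ≡ 64^2 = 4096 ≡ 591 (mod 701)
8^8 ≡ 591^2 = 349281 ≡ 183 (mod 701)
8^16 ≡ 183^2 = 33489 ≡ 542 (mod 701)
8^32 ≡ 542^2 = 293764 ≡ 45 (mod 701)
8^64 ≡ 45^2 = 2025 ≡ 623 (mod 701)
8^128 ≡ 623^2 = 388129 ≡ 476 (mod 701)
8^256 ≡ 476^2 = 226576 ≡ 153 (mod 701)
8^512 ≡ 153^2 = 23409 ≡ 276 (mod 701)
700 = 512 + 128 + 32 + 16 + 8 + 4 in binary powers of 2.
So 8^700 ≡ 276 · 476 · 45 · 542 · 183 · 591 ≡ 1 (mod 701).
Since the result is 1, base 8 gives no evidence that 701 is composite.

1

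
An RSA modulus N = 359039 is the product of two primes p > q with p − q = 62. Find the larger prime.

631

Since p = q + 62, we have 359039 = q(q + 62), so q² + 62q − 359039 = 0.
Discriminant: 62² + 4·359039 = 3844 + 1436156 = 1440000; √1440000 = 1200.
q = (−62 + 1200)/2 = 569, and p = q + 62 = 631.
Check: 569 · 631 = 359039.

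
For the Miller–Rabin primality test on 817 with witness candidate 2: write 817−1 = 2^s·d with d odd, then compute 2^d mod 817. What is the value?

297

817 − 1 = 816 = 2^4 · 51, so d = 51.
2^1 ≡ 2 (mod 817)
2^2 ≡ 2^2 = 4 ≡ 4 (mod 817)
2^4 ≡ 4^2 = 16 ≡ 16 (mod 817)
2^8 ≡ 16^2 = 256 ≡ 256 (mod 817)
2^16 ≡ 256^2 = 65536 ≡ 176 (mod 817)
2^32 ≡ 176^2 = 30976 ≡ 747 (mod 817)
51 = 32 + 16 + 2 + 1 in binary powers of 2.
So 2^51 ≡ 747 · 176 · 4 · 2 ≡ 297 (mod 817).
Squaring chain: 297 → 790 → 729 → 391; never reaches −1, so base 2 is a Miller–Rabin witness that 817 is composite.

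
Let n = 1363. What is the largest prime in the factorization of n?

1363 = 29 · 47
47 is prime.
So 1363 = 29 · 47; the largest prime factor is 47.

47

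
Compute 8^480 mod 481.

8^1 ≡ 8 (mod 481)
8^2 ≡ 8^2 = 64 ≡ 64 (mod 481)
8^4 ≡ 64^2 = 4096 ≡ 248 (mod 481)
8^8 ≡ 248^2 = 61504 ≡ 417 (mod 481)
8^16 ≡ 417^2 = 173889 ≡ 248 (mod 481)
8^32 ≡ 248^2 = 61504 ≡ 417 (mod 481)
8^64 ≡ 417^2 = 173889 ≡ 248 (mod 481)
8^128 ≡ 248^2 = 61504 ≡ 417 (mod 481)
8^256 ≡ 417^2 = 173889 ≡ 248 (mod 481)
480 = 256 + 128 + 64 + 32 in binary powers of 2.
So 8^480 ≡ 248 · 417 · 248 · 417 ≡ 1 (mod 481).
Since the result is 1, base 8 gives no evidence that 481 is composite.

1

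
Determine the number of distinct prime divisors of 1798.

1798 = 2 · 899
899 = 29 · 31
1798 = 2 · 29 · 31, which has 3 distinct prime factors.

3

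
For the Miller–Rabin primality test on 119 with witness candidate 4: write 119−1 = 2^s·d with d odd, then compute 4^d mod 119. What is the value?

119 − 1 = 118 = 2^1 · 59, so d = 59.
4^1 ≡ 4 (mod 119)
4^2 ≡ 4^2 = 16 ≡ 16 (mod 119)
4^4 ≡ 16^2 = 256 ≡ 18 (mod 119)
4^8 ≡ 18^2 = 324 ≡ 86 (mod 119)
4^16 ≡ 86^2 = 7396 ≡ 18 (mod 119)
4^32 ≡ 18^2 = 324 ≡ 86 (mod 119)
59 = 32 + 16 + 8 + 2 + 1 in binary powers of 2.
So 4^59 ≡ 86 · 18 · 86 · 16 · 4 ≡ 30 (mod 119).
Squaring chain: 30; never reaches −1, so base 4 is a Miller–Rabin witness that 119 is composite.

30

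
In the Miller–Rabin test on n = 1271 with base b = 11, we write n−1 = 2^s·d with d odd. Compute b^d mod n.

998

1271 − 1 = 1270 = 2^1 · 635, so d = 635.
11^1 ≡ 11 (mod 1271)
11^2 ≡ 11^2 = 121 ≡ 121 (mod 1271)
11^4 ≡ 121^2 = 14641 ≡ 660 (mod 1271)
11^8 ≡ 660^2 = 435600 ≡ 918 (mod 1271)
11^16 ≡ 918^2 = 842724 ≡ 51 (mod 1271)
11^32 ≡ 51^2 = 2601 ≡ 59 (mod 1271)
11^64 ≡ 59^2 = 3481 ≡ 939 (mod 1271)
11^128 ≡ 939^2 = 881721 ≡ 918 (mod 1271)
11^256 ≡ 918^2 = 842724 ≡ 51 (mod 1271)
11^512 ≡ 51^2 = 2601 ≡ 59 (mod 1271)
635 = 512 + 64 + 32 + 16 + 8 + 2 + 1 in binary powers of 2.
So 11^635 ≡ 59 · 939 · 59 · 51 · 918 · 121 · 11 ≡ 998 (mod 1271).
Squaring chain: 998; never reaches −1, so base 11 is a Miller–Rabin witness that 1271 is composite.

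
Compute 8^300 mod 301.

274

8^1 ≡ 8 (mod 301)
8^2 ≡ 8^2 = 64 ≡ 64 (mod 301)
8^4 ≡ 64^2 = 4096 ≡ 183 (mod 301)
8^8 ≡ 183^2 = 33489 ≡ 78 (mod 301)
8^16 ≡ 78^2 = 6084 ≡ 64 (mod 301)
8^32 ≡ 64^2 = 4096 ≡ 183 (mod 301)
8^64 ≡ 183^2 = 33489 ≡ 78 (mod 301)
8^128 ≡ 78^2 = 6084 ≡ 64 (mod 301)
8^256 ≡ 64^2 = 4096 ≡ 183 (mod 301)
300 = 256 + 32 + 8 + 4 in binary powers of 2.
So 8^300 ≡ 183 · 183 · 78 · 183 ≡ 274 (mod 301).
Since 274 ≠ 1, base 8 is a Fermat witness: 301 is composite.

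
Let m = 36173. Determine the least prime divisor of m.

36173 is odd.
Digit sum 20, not divisible by 3.
Ends in 3: not divisible by 5.
7: 36173 = 7·5167 + 4
11: 36173 = 11·3288 + 5
13: 36173 = 13·2782 + 7
17: 36173 = 17·2127 + 14
19: 36173 = 19·1903 + 16
23: 36173 = 23·1572 + 17
29: 36173 = 29·1247 + 10
31: 36173 = 31·1166 + 27
37: 36173 = 37·977 + 24
41: 36173 = 41·882 + 11
43: 36173 = 43·841 + 10
47: 36173 = 47·769 + 30
53: 36173 = 53·682 + 27
59: 36173 = 59·613 + 6
61: 36173 = 61·593

61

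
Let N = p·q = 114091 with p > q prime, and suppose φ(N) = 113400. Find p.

421

φ(n) = (p−1)(q−1) = n − (p+q) + 1, so p + q = 114091 − 113400 + 1 = 692.
p and q are the roots of t² − 692t + 114091 = 0.
Discriminant: 692² − 4·114091 = 478864 − 456364 = 22500; √22500 = 150.
q = (692 − 150)/2 = 271, p = (692 + 150)/2 = 421.
Check: 271 · 421 = 114091.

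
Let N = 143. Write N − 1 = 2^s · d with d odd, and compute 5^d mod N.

60

143 − 1 = 142 = 2^1 · 71, so d = 71.
5^1 ≡ 5 (mod 143)
5^2 ≡ 5^2 = 25 ≡ 25 (mod 143)
5^4 ≡ 25^2 = 625 ≡ 53 (mod 143)
5^8 ≡ 53^2 = 2809 ≡ 92 (mod 143)
5^16 ≡ 92^2 = 8464 ≡ 27 (mod 143)
5^32 ≡ 27^2 = 729 ≡ 14 (mod 143)
5^64 ≡ 14^2 = 196 ≡ 53 (mod 143)
71 = 64 + 4 + 2 + 1 in binary powers of 2.
So 5^71 ≡ 53 · 53 · 25 · 5 ≡ 60 (mod 143).
Squaring chain: 60; never reaches −1, so base 5 is a Miller–Rabin witness that 143 is composite.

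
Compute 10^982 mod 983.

1

10^1 ≡ 10 (mod 983)
10^2 ≡ 10^2 = 100 ≡ 100 (mod 983)
10^4 ≡ 100^2 = 10000 ≡ 170 (mod 983)
10^8 ≡ 170^2 = 28900 ≡ 393 (mod 983)
10^16 ≡ 393^2 = 154449 ≡ 118 (mod 983)
10^32 ≡ 118^2 = 13924 ≡ 162 (mod 983)
10^64 ≡ 162^2 = 26244 ≡ 686 (mod 983)
10^128 ≡ 686^2 = 470596 ≡ 722 (mod 983)
10^256 ≡ 722^2 = 521284 ≡ 294 (mod 983)
10^512 ≡ 294^2 = 86436 ≡ 915 (mod 983)
982 = 512 + 256 + 128 + 64 + 16 + 4 + 2 in binary powers of 2.
So 10^982 ≡ 915 · 294 · 722 · 686 · 118 · 170 · 100 ≡ 1 (mod 983).
Since the result is 1, base 10 gives no evidence that 983 is composite.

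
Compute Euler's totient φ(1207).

1120

Factor: 1207 = 17 · 71.
φ(1207) = (17−1) · (71−1) = 16 · 70 = 1120.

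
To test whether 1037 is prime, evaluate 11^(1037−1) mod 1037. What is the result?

489

11^1 ≡ 11 (mod 1037)
11^2 ≡ 11^2 = 121 ≡ 121 (mod 1037)
11^4 ≡ 121^2 = 14641 ≡ 123 (mod 1037)
11^8 ≡ 123^2 = 15129 ≡ 611 (mod 1037)
11^16 ≡ 611^2 = 373321 ≡ 1 (mod 1037)
11^32 ≡ 1^2 = 1 ≡ 1 (mod 1037)
11^64 ≡ 1^2 = 1 ≡ 1 (mod 1037)
11^128 ≡ 1^2 = 1 ≡ 1 (mod 1037)
11^256 ≡ 1^2 = 1 ≡ 1 (mod 1037)
11^512 ≡ 1^2 = 1 ≡ 1 (mod 1037)
11^1024 ≡ 1^2 = 1 ≡ 1 (mod 1037)
1036 = 1024 + 8 + 4 in binary powers of 2.
So 11^1036 ≡ 1 · 611 · 123 ≡ 489 (mod 1037).
Since 489 ≠ 1, base 11 is a Fermat witness: 1037 is composite.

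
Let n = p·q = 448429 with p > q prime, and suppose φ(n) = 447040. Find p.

881

φ(n) = (p−1)(q−1) = n − (p+q) + 1, so p + q = 448429 − 447040 + 1 = 1390.
p and q are the roots of t² − 1390t + 448429 = 0.
Discriminant: 1390² − 4·448429 = 1932100 − 1793716 = 138384; √138384 = 372.
q = (1390 − 372)/2 = 509, p = (1390 + 372)/2 = 881.
Check: 509 · 881 = 448429.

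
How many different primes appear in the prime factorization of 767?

2

767 = 13 · 59
767 = 13 · 59, which has 2 distinct prime factors.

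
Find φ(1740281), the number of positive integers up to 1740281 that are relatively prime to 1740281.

Factor: 1740281 = 71 · 127 · 193.
φ(1740281) = (71−1) · (127−1) · (193−1) = 70 · 126 · 192 = 1693440.

1693440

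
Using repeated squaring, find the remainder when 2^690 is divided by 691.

2^1 ≡ 2 (mod 691)
2^2 ≡ 2^2 = 4 ≡ 4 (mod 691)
2^4 ≡ 4^2 = 16 ≡ 16 (mod 691)
2^8 ≡ 16^2 = 256 ≡ 256 (mod 691)
2^16 ≡ 256^2 = 65536 ≡ 582 (mod 691)
2^32 ≡ 582^2 = 338724 ≡ 134 (mod 691)
2^64 ≡ 134^2 = 17956 ≡ 681 (mod 691)
2^128 ≡ 681^2 = 463761 ≡ 100 (mod 691)
2^256 ≡ 100^2 = 10000 ≡ 326 (mod 691)
2^512 ≡ 326^2 = 106276 ≡ 553 (mod 691)
690 = 512 + 128 + 32 + 16 + 2 in binary powers of 2.
So 2^690 ≡ 553 · 100 · 134 · 582 · 4 ≡ 1 (mod 691).
Since the result is 1, base 2 gives no evidence that 691 is composite.

1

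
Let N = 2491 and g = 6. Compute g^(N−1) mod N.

6^1 ≡ 6 (mod 2491)
6^2 ≡ 6^2 = 36 ≡ 36 (mod 2491)
6^4 ≡ 36^2 = 1296 ≡ 1296 (mod 2491)
6^8 ≡ 1296^2 = 1679616 ≡ 682 (mod 2491)
6^16 ≡ 682^2 = 465124 ≡ 1798 (mod 2491)
6^32 ≡ 1798^2 = 3232804 ≡ 1977 (mod 2491)
6^64 ≡ 1977^2 = 3908529 ≡ 150 (mod 2491)
6^128 ≡ 150^2 = 22500 ≡ 81 (mod 2491)
6^256 ≡ 81^2 = 6561 ≡ 1579 (mod 2491)
6^512 ≡ 1579^2 = 2493241 ≡ 2241 (mod 2491)
6^1024 ≡ 2241^2 = 5022081 ≡ 225 (mod 2491)
6^2048 ≡ 225^2 = 50625 ≡ 805 (mod 2491)
2490 = 2048 + 256 + 128 + 32 + 16 + 8 + 2 in binary powers of 2.
So 6^2490 ≡ 805 · 1579 · 81 · 1977 · 1798 · 682 · 36 ≡ 1865 (mod 2491).
Since 1865 ≠ 1, base 6 is a Fermat witness: 2491 is composite.

1865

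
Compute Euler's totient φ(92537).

86400

Factor: 92537 = 37 · 41 · 61.
φ(92537) = (37−1) · (41−1) · (61−1) = 36 · 40 · 60 = 86400.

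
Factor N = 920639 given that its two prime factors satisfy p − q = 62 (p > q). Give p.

Since p = q + 62, we have 920639 = q(q + 62), so q² + 62q − 920639 = 0.
Discriminant: 62² + 4·920639 = 3844 + 3682556 = 3686400; √3686400 = 1920.
q = (−62 + 1920)/2 = 929, and p = q + 62 = 991.
Check: 929 · 991 = 920639.

991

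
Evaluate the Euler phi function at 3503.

3360

Factor: 3503 = 31 · 113.
φ(3503) = (31−1) · (113−1) = 30 · 112 = 3360.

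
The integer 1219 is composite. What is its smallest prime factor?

1219 is odd.
Digit sum 13, not divisible by 3.
Ends in 9: not divisible by 5.
7: 1219 = 7·174 + 1
11: 1219 = 11·110 + 9
13: 1219 = 13·93 + 10
17: 1219 = 17·71 + 12
19: 1219 = 19·64 + 3
23: 1219 = 23·53

23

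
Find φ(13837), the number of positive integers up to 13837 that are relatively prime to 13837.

Factor: 13837 = 101 · 137.
φ(13837) = (101−1) · (137−1) = 100 · 136 = 13600.

13600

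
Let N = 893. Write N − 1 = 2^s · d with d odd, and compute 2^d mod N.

394

893 − 1 = 892 = 2^2 · 223, so d = 223.
2^1 ≡ 2 (mod 893)
2^2 ≡ 2^2 = 4 ≡ 4 (mod 893)
2^4 ≡ 4^2 = 16 ≡ 16 (mod 893)
2^8 ≡ 16^2 = 256 ≡ 256 (mod 893)
2^16 ≡ 256^2 = 65536 ≡ 347 (mod 893)
2^32 ≡ 347^2 = 120409 ≡ 747 (mod 893)
2^64 ≡ 747^2 = 558009 ≡ 777 (mod 893)
2^128 ≡ 777^2 = 603729 ≡ 61 (mod 893)
223 = 128 + 64 + 16 + 8 + 4 + 2 + 1 in binary powers of 2.
So 2^223 ≡ 61 · 777 · 347 · 256 · 16 · 4 · 2 ≡ 394 (mod 893).
Squaring chain: 394 → 747; never reaches −1, so base 2 is a Miller–Rabin witness that 893 is composite.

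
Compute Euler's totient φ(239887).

Factor: 239887 = 17 · 103 · 137.
φ(239887) = (17−1) · (103−1) · (137−1) = 16 · 102 · 136 = 221952.

221952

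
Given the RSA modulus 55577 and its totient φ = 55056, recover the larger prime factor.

φ(n) = (p−1)(q−1) = n − (p+q) + 1, so p + q = 55577 − 55056 + 1 = 522.
p and q are the roots of t² − 522t + 55577 = 0.
Discriminant: 522² − 4·55577 = 272484 − 222308 = 50176; √50176 = 224.
q = (522 − 224)/2 = 149, p = (522 + 224)/2 = 373.
Check: 149 · 373 = 55577.

373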